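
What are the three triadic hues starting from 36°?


Triadic: equally spaced at 120° intervals
H1 = 36°
H2 = (36 + 120) mod 360 = 156°
H3 = (36 + 240) mod 360 = 276°
Triadic = 36°, 156°, 276°


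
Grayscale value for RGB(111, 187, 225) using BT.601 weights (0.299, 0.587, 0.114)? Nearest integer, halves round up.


Gray = 0.299×R + 0.587×G + 0.114×B
Gray = 0.299×111 + 0.587×187 + 0.114×225
Gray = 33.189 + 109.769 + 25.650
Gray = 168.608 → round half up → 169
Gray = 169


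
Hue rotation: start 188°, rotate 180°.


New hue = (H + rotation) mod 360
New hue = (188 + 180) mod 360
= 368 mod 360
= 8°


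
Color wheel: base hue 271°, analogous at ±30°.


Base hue: 271°
Left analog: (271 - 30) mod 360 = 241°
Right analog: (271 + 30) mod 360 = 301°
Analogous hues = 241° and 301°


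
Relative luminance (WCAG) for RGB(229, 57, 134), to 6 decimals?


Linearize each channel (sRGB transfer function): c = v/255; c_lin = c/12.92 if c ≤ 0.04045, else ((c+0.055)/1.055)^2.4
  R: 229/255 ≈ 0.898039 > 0.04045 → ((0.898039+0.055)/1.055)^2.4 ≈ 0.783538
  G: 57/255 ≈ 0.223529 > 0.04045 → ((0.223529+0.055)/1.055)^2.4 ≈ 0.040915
  B: 134/255 ≈ 0.525490 > 0.04045 → ((0.525490+0.055)/1.055)^2.4 ≈ 0.238398
R_lin = 0.783538, G_lin = 0.040915, B_lin = 0.238398
L = 0.2126×R + 0.7152×G + 0.0722×B
L = 0.2126×0.783538 + 0.7152×0.040915 + 0.0722×0.238398
L ≈ 0.213055


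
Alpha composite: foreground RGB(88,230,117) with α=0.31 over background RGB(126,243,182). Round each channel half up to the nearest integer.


C = α×F + (1-α)×B, with 1-α = 0.69
R: 0.31×88 + 0.69×126 = 27.28 + 86.94 = 114.22 → 114
G: 0.31×230 + 0.69×243 = 71.30 + 167.67 = 238.97 → 239
B: 0.31×117 + 0.69×182 = 36.27 + 125.58 = 161.85 → 162
= RGB(114, 239, 162)


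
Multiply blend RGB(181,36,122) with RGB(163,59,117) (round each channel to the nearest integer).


Multiply: C = A×B/255, rounded to nearest integer
R: 181×163/255 = 29503/255 ≈ 115.698 → 116
G: 36×59/255 = 2124/255 ≈ 8.329 → 8
B: 122×117/255 = 14274/255 ≈ 55.976 → 56
= RGB(116, 8, 56)


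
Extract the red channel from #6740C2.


Color: #6740C2
R = 67 = 103
G = 40 = 64
B = C2 = 194
Red = 103


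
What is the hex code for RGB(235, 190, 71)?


R = 235 → EB (hex)
G = 190 → BE (hex)
B = 71 → 47 (hex)
Hex = #EBBE47


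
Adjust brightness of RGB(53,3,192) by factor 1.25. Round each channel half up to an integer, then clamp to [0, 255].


Multiply each channel by 1.25, round half up, clamp to [0, 255]
R: 53×1.25 = 66.25 → round → 66
G: 3×1.25 = 3.75 → round → 4
B: 192×1.25 = 240
= RGB(66, 4, 240)


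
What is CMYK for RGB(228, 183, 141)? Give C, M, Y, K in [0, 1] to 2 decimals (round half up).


R'=228/255≈0.8941, G'=183/255≈0.7176, B'=141/255≈0.5529
K = 1 - max(R',G',B') = 1 - 228/255 = 27/255 = 0.10588… → 0.11
(1-R'-K)/(1-K) simplifies to (max-R)/max with max = 228:
C = (228-228)/228 = 0/228 = 0 → 0.00
M = (228-183)/228 = 45/228 = 0.19736… → 0.20
Y = (228-141)/228 = 87/228 = 0.38157… → 0.38
= CMYK(0.00, 0.20, 0.38, 0.11)


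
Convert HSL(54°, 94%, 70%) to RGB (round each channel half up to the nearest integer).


H=54°, S=0.94, L=0.70
C = (1-|2L-1|)×S = (1-|0.40|)×0.94 = 0.564
H' = H/60 = 54/60 ≈ 0.9000; X = C×(1-|H' mod 2 - 1|) = 0.5076
m = L - C/2 = 0.70 - 0.282 = 0.418
Sector ⌊H'⌋ = 0 → (R',G',B') = (0.564, 0.5076, 0.0)
RGB = ((R'+m)×255, (G'+m)×255, (B'+m)×255) = (250.41, 236.028, 106.59)
Round half up → RGB(250, 236, 107)


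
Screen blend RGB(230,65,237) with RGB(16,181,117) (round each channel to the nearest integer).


Screen: C = 255 - (255-A)×(255-B)/255, rounded to nearest integer
R: 255 - (255-230)×(255-16)/255 = 255 - 5975/255 ≈ 255 - 23.431 = 231.569 → 232
G: 255 - (255-65)×(255-181)/255 = 255 - 14060/255 ≈ 255 - 55.137 = 199.863 → 200
B: 255 - (255-237)×(255-117)/255 = 255 - 2484/255 ≈ 255 - 9.741 = 245.259 → 245
= RGB(232, 200, 245)


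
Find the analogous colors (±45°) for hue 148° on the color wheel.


Base hue: 148°
Left analog: (148 - 45) mod 360 = 103°
Right analog: (148 + 45) mod 360 = 193°
Analogous hues = 103° and 193°


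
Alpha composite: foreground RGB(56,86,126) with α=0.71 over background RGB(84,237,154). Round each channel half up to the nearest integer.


C = α×F + (1-α)×B, with 1-α = 0.29
R: 0.71×56 + 0.29×84 = 39.76 + 24.36 = 64.12 → 64
G: 0.71×86 + 0.29×237 = 61.06 + 68.73 = 129.79 → 130
B: 0.71×126 + 0.29×154 = 89.46 + 44.66 = 134.12 → 134
= RGB(64, 130, 134)


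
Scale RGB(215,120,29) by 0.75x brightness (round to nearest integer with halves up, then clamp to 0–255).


Multiply each channel by 0.75, round half up, clamp to [0, 255]
R: 215×0.75 = 161.25 → round → 161
G: 120×0.75 = 90
B: 29×0.75 = 21.75 → round → 22
= RGB(161, 90, 22)


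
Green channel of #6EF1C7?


Color: #6EF1C7
R = 6E = 110
G = F1 = 241
B = C7 = 199
Green = 241


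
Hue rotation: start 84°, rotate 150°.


New hue = (H + rotation) mod 360
New hue = (84 + 150) mod 360
= 234 mod 360
= 234°


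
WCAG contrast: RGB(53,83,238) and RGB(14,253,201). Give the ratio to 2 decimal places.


Linearize each sRGB channel c=v/255: c/12.92 if c ≤ 0.04045 else ((c+0.055)/1.055)^2.4
L = 0.2126×R_lin + 0.7152×G_lin + 0.0722×B_lin
Color 1 (53,83,238):
  R=53: 53/255≈0.2078 > 0.04045 → ((0.2078+0.055)/1.055)^2.4 ≈ 0.03560
  G=83: 83/255≈0.3255 > 0.04045 → ((0.3255+0.055)/1.055)^2.4 ≈ 0.08650
  B=238: 238/255≈0.9333 > 0.04045 → ((0.9333+0.055)/1.055)^2.4 ≈ 0.85499
  L1 = 0.2126×0.03560 + 0.7152×0.08650 + 0.0722×0.85499 ≈ 0.13116
Color 2 (14,253,201):
  R=14: 14/255≈0.0549 > 0.04045 → ((0.0549+0.055)/1.055)^2.4 ≈ 0.00439
  G=253: 253/255≈0.9922 > 0.04045 → ((0.9922+0.055)/1.055)^2.4 ≈ 0.98225
  B=201: 201/255≈0.7882 > 0.04045 → ((0.7882+0.055)/1.055)^2.4 ≈ 0.58408
  L2 = 0.2126×0.00439 + 0.7152×0.98225 + 0.0722×0.58408 ≈ 0.74561
Lighter = 0.74561, Darker = 0.13116
Ratio = (L_lighter + 0.05) / (L_darker + 0.05)
Ratio = (0.74561 + 0.05) / (0.13116 + 0.05) = 0.79561 / 0.18116 ≈ 4.3916
Ratio ≈ 4.39:1


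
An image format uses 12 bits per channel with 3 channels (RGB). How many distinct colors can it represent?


Total bits = 12 bits/channel × 3 channels = 36 bits
Distinct colors = 2^36
= 68,719,476,736 colors


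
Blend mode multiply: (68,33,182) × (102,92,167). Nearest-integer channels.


Multiply: C = A×B/255, rounded to nearest integer
R: 68×102/255 = 6936/255 ≈ 27.200 → 27
G: 33×92/255 = 3036/255 ≈ 11.906 → 12
B: 182×167/255 = 30394/255 ≈ 119.192 → 119
= RGB(27, 12, 119)


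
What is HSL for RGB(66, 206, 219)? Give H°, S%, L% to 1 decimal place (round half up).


Normalize: R'=66/255≈0.2588, G'=206/255≈0.8078, B'=219/255≈0.8588
Max=219/255, Min=66/255, Δ=Max-Min=153/255
L = (Max+Min)/2 = (219+66)/510 = 285/510 = 0.55882… → L = 55.9%
L > 0.5 → S = Δ/(2-Max-Min) = 153/(510-219-66) = 153/225 = 0.68 → S = 68.0%
(the 1/255 factors cancel in S and H, so raw channel differences can be used)
Max is B' → H = 60 × ((R-G)/Δ + 4) = 60 × ((66-206)/153 + 4)
  -140/153 + 4 = -0.9150… + 4 = 3.0849…
  H = 60 × 3.0849… = 185.098…° → H = 185.1°
= HSL(185.1°, 68.0%, 55.9%)


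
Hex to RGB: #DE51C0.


DE → 222 (R)
51 → 81 (G)
C0 → 192 (B)
= RGB(222, 81, 192)


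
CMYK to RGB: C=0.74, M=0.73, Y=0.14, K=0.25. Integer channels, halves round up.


R = 255 × (1-C) × (1-K) = 255 × 0.26 × 0.75 = 49.725 → 50
G = 255 × (1-M) × (1-K) = 255 × 0.27 × 0.75 = 51.6375 → 52
B = 255 × (1-Y) × (1-K) = 255 × 0.86 × 0.75 = 164.475 → 164
= RGB(50, 52, 164)


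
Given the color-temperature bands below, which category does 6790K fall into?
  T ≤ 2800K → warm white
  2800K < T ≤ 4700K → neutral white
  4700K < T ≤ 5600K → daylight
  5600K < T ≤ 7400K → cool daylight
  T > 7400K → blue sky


Temperature: 6790K
5600K < 6790K ≤ 7400K → cool daylight
Classification: cool daylight


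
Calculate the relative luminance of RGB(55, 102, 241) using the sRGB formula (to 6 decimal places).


Linearize each channel (sRGB transfer function): c = v/255; c_lin = c/12.92 if c ≤ 0.04045, else ((c+0.055)/1.055)^2.4
  R: 55/255 ≈ 0.215686 > 0.04045 → ((0.215686+0.055)/1.055)^2.4 ≈ 0.038204
  G: 102/255 ≈ 0.400000 > 0.04045 → ((0.400000+0.055)/1.055)^2.4 ≈ 0.132868
  B: 241/255 ≈ 0.945098 > 0.04045 → ((0.945098+0.055)/1.055)^2.4 ≈ 0.879622
R_lin = 0.038204, G_lin = 0.132868, B_lin = 0.879622
L = 0.2126×R + 0.7152×G + 0.0722×B
L = 0.2126×0.038204 + 0.7152×0.132868 + 0.0722×0.879622
L ≈ 0.166658


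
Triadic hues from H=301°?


Triadic: equally spaced at 120° intervals
H1 = 301°
H2 = (301 + 120) mod 360 = 61°
H3 = (301 + 240) mod 360 = 181°
Triadic = 301°, 61°, 181°


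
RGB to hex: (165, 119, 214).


R = 165 → A5 (hex)
G = 119 → 77 (hex)
B = 214 → D6 (hex)
Hex = #A577D6


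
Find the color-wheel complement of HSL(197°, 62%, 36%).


Complement = opposite side of color wheel = hue + 180°
H' = (197 + 180) mod 360 = 17°
S and L unchanged.
= HSL(17°, 62%, 36%)


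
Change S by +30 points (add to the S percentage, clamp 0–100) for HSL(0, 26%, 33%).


Original S = 26%
Adjustment = +30 percentage points
New S = 26 + (30) = 56
Clamp to [0, 100] → 56
= HSL(0°, 56%, 33%)


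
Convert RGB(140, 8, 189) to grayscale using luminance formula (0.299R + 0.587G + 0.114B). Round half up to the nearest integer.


Gray = 0.299×R + 0.587×G + 0.114×B
Gray = 0.299×140 + 0.587×8 + 0.114×189
Gray = 41.860 + 4.696 + 21.546
Gray = 68.102 → round half up → 68
Gray = 68


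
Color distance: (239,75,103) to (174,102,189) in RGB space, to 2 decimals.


d = √[(R₁-R₂)² + (G₁-G₂)² + (B₁-B₂)²]
d = √[(239-174)² + (75-102)² + (103-189)²]
d = √[4225 + 729 + 7396]
d = √12350
d ≈ 111.13


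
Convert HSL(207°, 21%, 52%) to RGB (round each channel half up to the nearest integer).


H=207°, S=0.21, L=0.52
C = (1-|2L-1|)×S = (1-|0.04|)×0.21 = 0.2016
H' = H/60 = 207/60 ≈ 3.4500; X = C×(1-|H' mod 2 - 1|) = 0.11088
m = L - C/2 = 0.52 - 0.1008 = 0.4192
Sector ⌊H'⌋ = 3 → (R',G',B') = (0.0, 0.11088, 0.2016)
RGB = ((R'+m)×255, (G'+m)×255, (B'+m)×255) = (106.896, 135.1704, 158.304)
Round half up → RGB(107, 135, 158)


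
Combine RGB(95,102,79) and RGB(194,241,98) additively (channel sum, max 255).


Additive: each channel = min(255, C₁+C₂)
R: 95+194 = 289 → 255
G: 102+241 = 343 → 255
B: 79+98 = 177 → 177
= RGB(255, 255, 177)


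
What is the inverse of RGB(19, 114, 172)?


Invert: (255-R, 255-G, 255-B)
R: 255-19 = 236
G: 255-114 = 141
B: 255-172 = 83
= RGB(236, 141, 83)


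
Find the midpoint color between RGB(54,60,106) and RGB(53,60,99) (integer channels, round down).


Midpoint: each channel = ⌊(C₁+C₂)/2⌋
R: ⌊(54+53)/2⌋ = 53
G: ⌊(60+60)/2⌋ = 60
B: ⌊(106+99)/2⌋ = 102
= RGB(53, 60, 102)


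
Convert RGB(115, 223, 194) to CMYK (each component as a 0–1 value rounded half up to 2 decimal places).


R'=115/255≈0.4510, G'=223/255≈0.8745, B'=194/255≈0.7608
K = 1 - max(R',G',B') = 1 - 223/255 = 32/255 = 0.12549… → 0.13
(1-R'-K)/(1-K) simplifies to (max-R)/max with max = 223:
C = (223-115)/223 = 108/223 = 0.48430… → 0.48
M = (223-223)/223 = 0/223 = 0 → 0.00
Y = (223-194)/223 = 29/223 = 0.13004… → 0.13
= CMYK(0.48, 0.00, 0.13, 0.13)


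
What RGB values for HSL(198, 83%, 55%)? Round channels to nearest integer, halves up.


H=198°, S=0.83, L=0.55
C = (1-|2L-1|)×S = (1-|0.10|)×0.83 = 0.747
H' = H/60 = 198/60 ≈ 3.3000; X = C×(1-|H' mod 2 - 1|) = 0.5229
m = L - C/2 = 0.55 - 0.3735 = 0.1765
Sector ⌊H'⌋ = 3 → (R',G',B') = (0.0, 0.5229, 0.747)
RGB = ((R'+m)×255, (G'+m)×255, (B'+m)×255) = (45.0075, 178.347, 235.4925)
Round half up → RGB(45, 178, 235)


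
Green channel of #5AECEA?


Color: #5AECEA
R = 5A = 90
G = EC = 236
B = EA = 234
Green = 236


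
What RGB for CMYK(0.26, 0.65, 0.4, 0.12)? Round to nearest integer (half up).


R = 255 × (1-C) × (1-K) = 255 × 0.74 × 0.88 = 166.056 → 166
G = 255 × (1-M) × (1-K) = 255 × 0.35 × 0.88 = 78.54 → 79
B = 255 × (1-Y) × (1-K) = 255 × 0.60 × 0.88 = 134.64 → 135
= RGB(166, 79, 135)


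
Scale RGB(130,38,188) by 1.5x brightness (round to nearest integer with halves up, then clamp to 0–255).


Multiply each channel by 1.5, round half up, clamp to [0, 255]
R: 130×1.5 = 195
G: 38×1.5 = 57
B: 188×1.5 = 282 → clamp → 255
= RGB(195, 57, 255)


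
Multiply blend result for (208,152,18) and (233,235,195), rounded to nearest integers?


Multiply: C = A×B/255, rounded to nearest integer
R: 208×233/255 = 48464/255 ≈ 190.055 → 190
G: 152×235/255 = 35720/255 ≈ 140.078 → 140
B: 18×195/255 = 3510/255 ≈ 13.765 → 14
= RGB(190, 140, 14)


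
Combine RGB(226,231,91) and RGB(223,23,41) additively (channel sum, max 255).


Additive: each channel = min(255, C₁+C₂)
R: 226+223 = 449 → 255
G: 231+23 = 254 → 254
B: 91+41 = 132 → 132
= RGB(255, 254, 132)


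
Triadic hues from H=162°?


Triadic: equally spaced at 120° intervals
H1 = 162°
H2 = (162 + 120) mod 360 = 282°
H3 = (162 + 240) mod 360 = 42°
Triadic = 162°, 282°, 42°


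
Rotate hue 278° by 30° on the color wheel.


New hue = (H + rotation) mod 360
New hue = (278 + 30) mod 360
= 308 mod 360
= 308°


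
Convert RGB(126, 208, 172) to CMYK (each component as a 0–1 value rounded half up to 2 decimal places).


R'=126/255≈0.4941, G'=208/255≈0.8157, B'=172/255≈0.6745
K = 1 - max(R',G',B') = 1 - 208/255 = 47/255 = 0.18431… → 0.18
(1-R'-K)/(1-K) simplifies to (max-R)/max with max = 208:
C = (208-126)/208 = 82/208 = 0.39423… → 0.39
M = (208-208)/208 = 0/208 = 0 → 0.00
Y = (208-172)/208 = 36/208 = 0.17307… → 0.17
= CMYK(0.39, 0.00, 0.17, 0.18)


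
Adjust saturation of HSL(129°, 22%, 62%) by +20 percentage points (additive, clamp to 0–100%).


Original S = 22%
Adjustment = +20 percentage points
New S = 22 + (20) = 42
Clamp to [0, 100] → 42
= HSL(129°, 42%, 62%)


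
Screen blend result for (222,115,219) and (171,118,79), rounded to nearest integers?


Screen: C = 255 - (255-A)×(255-B)/255, rounded to nearest integer
R: 255 - (255-222)×(255-171)/255 = 255 - 2772/255 ≈ 255 - 10.871 = 244.129 → 244
G: 255 - (255-115)×(255-118)/255 = 255 - 19180/255 ≈ 255 - 75.216 = 179.784 → 180
B: 255 - (255-219)×(255-79)/255 = 255 - 6336/255 ≈ 255 - 24.847 = 230.153 → 230
= RGB(244, 180, 230)


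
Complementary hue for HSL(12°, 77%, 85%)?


Complement = opposite side of color wheel = hue + 180°
H' = (12 + 180) mod 360 = 192°
S and L unchanged.
= HSL(192°, 77%, 85%)


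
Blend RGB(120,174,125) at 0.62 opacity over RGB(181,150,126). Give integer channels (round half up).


C = α×F + (1-α)×B, with 1-α = 0.38
R: 0.62×120 + 0.38×181 = 74.40 + 68.78 = 143.18 → 143
G: 0.62×174 + 0.38×150 = 107.88 + 57.00 = 164.88 → 165
B: 0.62×125 + 0.38×126 = 77.50 + 47.88 = 125.38 → 125
= RGB(143, 165, 125)


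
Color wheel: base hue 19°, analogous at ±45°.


Base hue: 19°
Left analog: (19 - 45) mod 360 = 334°
Right analog: (19 + 45) mod 360 = 64°
Analogous hues = 334° and 64°


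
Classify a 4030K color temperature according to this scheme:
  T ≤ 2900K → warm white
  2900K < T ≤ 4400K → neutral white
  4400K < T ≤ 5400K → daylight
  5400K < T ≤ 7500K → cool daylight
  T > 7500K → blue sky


Temperature: 4030K
2900K < 4030K ≤ 4400K → neutral white
Classification: neutral white


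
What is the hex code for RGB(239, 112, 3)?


R = 239 → EF (hex)
G = 112 → 70 (hex)
B = 3 → 03 (hex)
Hex = #EF7003


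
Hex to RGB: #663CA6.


66 → 102 (R)
3C → 60 (G)
A6 → 166 (B)
= RGB(102, 60, 166)


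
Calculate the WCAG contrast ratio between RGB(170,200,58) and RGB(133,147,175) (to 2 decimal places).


Linearize each sRGB channel c=v/255: c/12.92 if c ≤ 0.04045 else ((c+0.055)/1.055)^2.4
L = 0.2126×R_lin + 0.7152×G_lin + 0.0722×B_lin
Color 1 (170,200,58):
  R=170: 170/255≈0.6667 > 0.04045 → ((0.6667+0.055)/1.055)^2.4 ≈ 0.40198
  G=200: 200/255≈0.7843 > 0.04045 → ((0.7843+0.055)/1.055)^2.4 ≈ 0.57758
  B=58: 58/255≈0.2275 > 0.04045 → ((0.2275+0.055)/1.055)^2.4 ≈ 0.04231
  L1 = 0.2126×0.40198 + 0.7152×0.57758 + 0.0722×0.04231 ≈ 0.50160
Color 2 (133,147,175):
  R=133: 133/255≈0.5216 > 0.04045 → ((0.5216+0.055)/1.055)^2.4 ≈ 0.23455
  G=147: 147/255≈0.5765 > 0.04045 → ((0.5765+0.055)/1.055)^2.4 ≈ 0.29177
  B=175: 175/255≈0.6863 > 0.04045 → ((0.6863+0.055)/1.055)^2.4 ≈ 0.42869
  L2 = 0.2126×0.23455 + 0.7152×0.29177 + 0.0722×0.42869 ≈ 0.28949
Lighter = 0.50160, Darker = 0.28949
Ratio = (L_lighter + 0.05) / (L_darker + 0.05)
Ratio = (0.50160 + 0.05) / (0.28949 + 0.05) = 0.55160 / 0.33949 ≈ 1.6248
Ratio ≈ 1.62:1


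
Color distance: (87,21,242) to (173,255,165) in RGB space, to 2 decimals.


d = √[(R₁-R₂)² + (G₁-G₂)² + (B₁-B₂)²]
d = √[(87-173)² + (21-255)² + (242-165)²]
d = √[7396 + 54756 + 5929]
d = √68081
d ≈ 260.92


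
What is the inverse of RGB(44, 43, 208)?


Invert: (255-R, 255-G, 255-B)
R: 255-44 = 211
G: 255-43 = 212
B: 255-208 = 47
= RGB(211, 212, 47)


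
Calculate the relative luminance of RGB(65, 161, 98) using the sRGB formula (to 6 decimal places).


Linearize each channel (sRGB transfer function): c = v/255; c_lin = c/12.92 if c ≤ 0.04045, else ((c+0.055)/1.055)^2.4
  R: 65/255 ≈ 0.254902 > 0.04045 → ((0.254902+0.055)/1.055)^2.4 ≈ 0.052861
  G: 161/255 ≈ 0.631373 > 0.04045 → ((0.631373+0.055)/1.055)^2.4 ≈ 0.356400
  B: 98/255 ≈ 0.384314 > 0.04045 → ((0.384314+0.055)/1.055)^2.4 ≈ 0.122139
R_lin = 0.052861, G_lin = 0.356400, B_lin = 0.122139
L = 0.2126×R + 0.7152×G + 0.0722×B
L = 0.2126×0.052861 + 0.7152×0.356400 + 0.0722×0.122139
L ≈ 0.274954


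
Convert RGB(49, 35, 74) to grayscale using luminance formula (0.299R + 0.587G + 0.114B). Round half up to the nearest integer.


Gray = 0.299×R + 0.587×G + 0.114×B
Gray = 0.299×49 + 0.587×35 + 0.114×74
Gray = 14.651 + 20.545 + 8.436
Gray = 43.632 → round half up → 44
Gray = 44


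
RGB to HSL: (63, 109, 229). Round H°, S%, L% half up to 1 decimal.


Normalize: R'=63/255≈0.2471, G'=109/255≈0.4275, B'=229/255≈0.8980
Max=229/255, Min=63/255, Δ=Max-Min=166/255
L = (Max+Min)/2 = (229+63)/510 = 292/510 = 0.57254… → L = 57.3%
L > 0.5 → S = Δ/(2-Max-Min) = 166/(510-229-63) = 166/218 = 0.76146… → S = 76.1%
(the 1/255 factors cancel in S and H, so raw channel differences can be used)
Max is B' → H = 60 × ((R-G)/Δ + 4) = 60 × ((63-109)/166 + 4)
  -46/166 + 4 = -0.2771… + 4 = 3.7228…
  H = 60 × 3.7228… = 223.373…° → H = 223.4°
= HSL(223.4°, 76.1%, 57.3%)


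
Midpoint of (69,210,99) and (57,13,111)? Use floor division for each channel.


Midpoint: each channel = ⌊(C₁+C₂)/2⌋
R: ⌊(69+57)/2⌋ = 63
G: ⌊(210+13)/2⌋ = 111
B: ⌊(99+111)/2⌋ = 105
= RGB(63, 111, 105)


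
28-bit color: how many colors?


Colors = 2^bits = 2^28
= 268,435,456 colors


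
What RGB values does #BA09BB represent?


BA → 186 (R)
09 → 9 (G)
BB → 187 (B)
= RGB(186, 9, 187)


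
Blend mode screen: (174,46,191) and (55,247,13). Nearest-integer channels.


Screen: C = 255 - (255-A)×(255-B)/255, rounded to nearest integer
R: 255 - (255-174)×(255-55)/255 = 255 - 16200/255 ≈ 255 - 63.529 = 191.471 → 191
G: 255 - (255-46)×(255-247)/255 = 255 - 1672/255 ≈ 255 - 6.557 = 248.443 → 248
B: 255 - (255-191)×(255-13)/255 = 255 - 15488/255 ≈ 255 - 60.737 = 194.263 → 194
= RGB(191, 248, 194)


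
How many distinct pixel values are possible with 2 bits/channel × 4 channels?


Total bits = 2 bits/channel × 4 channels = 8 bits
Distinct pixel values = 2^8
= 256 pixel values


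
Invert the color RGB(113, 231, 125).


Invert: (255-R, 255-G, 255-B)
R: 255-113 = 142
G: 255-231 = 24
B: 255-125 = 130
= RGB(142, 24, 130)


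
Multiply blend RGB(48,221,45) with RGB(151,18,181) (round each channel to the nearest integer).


Multiply: C = A×B/255, rounded to nearest integer
R: 48×151/255 = 7248/255 ≈ 28.424 → 28
G: 221×18/255 = 3978/255 ≈ 15.600 → 16
B: 45×181/255 = 8145/255 ≈ 31.941 → 32
= RGB(28, 16, 32)


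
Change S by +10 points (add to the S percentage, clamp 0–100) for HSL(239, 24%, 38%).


Original S = 24%
Adjustment = +10 percentage points
New S = 24 + (10) = 34
Clamp to [0, 100] → 34
= HSL(239°, 34%, 38%)


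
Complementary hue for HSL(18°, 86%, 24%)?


Complement = opposite side of color wheel = hue + 180°
H' = (18 + 180) mod 360 = 198°
S and L unchanged.
= HSL(198°, 86%, 24%)


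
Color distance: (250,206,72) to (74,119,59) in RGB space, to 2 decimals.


d = √[(R₁-R₂)² + (G₁-G₂)² + (B₁-B₂)²]
d = √[(250-74)² + (206-119)² + (72-59)²]
d = √[30976 + 7569 + 169]
d = √38714
d ≈ 196.76


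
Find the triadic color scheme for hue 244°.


Triadic: equally spaced at 120° intervals
H1 = 244°
H2 = (244 + 120) mod 360 = 4°
H3 = (244 + 240) mod 360 = 124°
Triadic = 244°, 4°, 124°


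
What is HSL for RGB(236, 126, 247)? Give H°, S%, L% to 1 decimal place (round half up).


Normalize: R'=236/255≈0.9255, G'=126/255≈0.4941, B'=247/255≈0.9686
Max=247/255, Min=126/255, Δ=Max-Min=121/255
L = (Max+Min)/2 = (247+126)/510 = 373/510 = 0.73137… → L = 73.1%
L > 0.5 → S = Δ/(2-Max-Min) = 121/(510-247-126) = 121/137 = 0.88321… → S = 88.3%
(the 1/255 factors cancel in S and H, so raw channel differences can be used)
Max is B' → H = 60 × ((R-G)/Δ + 4) = 60 × ((236-126)/121 + 4)
  110/121 + 4 = 0.9090… + 4 = 4.9090…
  H = 60 × 4.9090… = 294.545…° → H = 294.5°
= HSL(294.5°, 88.3%, 73.1%)


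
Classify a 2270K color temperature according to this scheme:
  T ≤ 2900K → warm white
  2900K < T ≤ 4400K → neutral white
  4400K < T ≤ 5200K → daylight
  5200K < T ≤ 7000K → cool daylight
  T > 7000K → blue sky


Temperature: 2270K
2270K ≤ 2900K → warm white
Classification: warm white


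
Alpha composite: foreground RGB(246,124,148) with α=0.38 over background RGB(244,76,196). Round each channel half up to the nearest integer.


C = α×F + (1-α)×B, with 1-α = 0.62
R: 0.38×246 + 0.62×244 = 93.48 + 151.28 = 244.76 → 245
G: 0.38×124 + 0.62×76 = 47.12 + 47.12 = 94.24 → 94
B: 0.38×148 + 0.62×196 = 56.24 + 121.52 = 177.76 → 178
= RGB(245, 94, 178)


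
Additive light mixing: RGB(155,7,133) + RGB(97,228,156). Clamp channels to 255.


Additive: each channel = min(255, C₁+C₂)
R: 155+97 = 252 → 252
G: 7+228 = 235 → 235
B: 133+156 = 289 → 255
= RGB(252, 235, 255)


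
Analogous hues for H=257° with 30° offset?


Base hue: 257°
Left analog: (257 - 30) mod 360 = 227°
Right analog: (257 + 30) mod 360 = 287°
Analogous hues = 227° and 287°


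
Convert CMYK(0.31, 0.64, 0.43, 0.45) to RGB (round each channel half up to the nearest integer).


R = 255 × (1-C) × (1-K) = 255 × 0.69 × 0.55 = 96.7725 → 97
G = 255 × (1-M) × (1-K) = 255 × 0.36 × 0.55 = 50.49 → 50
B = 255 × (1-Y) × (1-K) = 255 × 0.57 × 0.55 = 79.9425 → 80
= RGB(97, 50, 80)


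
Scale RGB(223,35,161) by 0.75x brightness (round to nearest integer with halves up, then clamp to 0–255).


Multiply each channel by 0.75, round half up, clamp to [0, 255]
R: 223×0.75 = 167.25 → round → 167
G: 35×0.75 = 26.25 → round → 26
B: 161×0.75 = 120.75 → round → 121
= RGB(167, 26, 121)


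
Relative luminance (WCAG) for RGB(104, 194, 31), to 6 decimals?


Linearize each channel (sRGB transfer function): c = v/255; c_lin = c/12.92 if c ≤ 0.04045, else ((c+0.055)/1.055)^2.4
  R: 104/255 ≈ 0.407843 > 0.04045 → ((0.407843+0.055)/1.055)^2.4 ≈ 0.138432
  G: 194/255 ≈ 0.760784 > 0.04045 → ((0.760784+0.055)/1.055)^2.4 ≈ 0.539479
  B: 31/255 ≈ 0.121569 > 0.04045 → ((0.121569+0.055)/1.055)^2.4 ≈ 0.013702
R_lin = 0.138432, G_lin = 0.539479, B_lin = 0.013702
L = 0.2126×R + 0.7152×G + 0.0722×B
L = 0.2126×0.138432 + 0.7152×0.539479 + 0.0722×0.013702
L ≈ 0.416256


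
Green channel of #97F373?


Color: #97F373
R = 97 = 151
G = F3 = 243
B = 73 = 115
Green = 243


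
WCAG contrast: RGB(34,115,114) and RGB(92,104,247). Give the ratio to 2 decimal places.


Linearize each sRGB channel c=v/255: c/12.92 if c ≤ 0.04045 else ((c+0.055)/1.055)^2.4
L = 0.2126×R_lin + 0.7152×G_lin + 0.0722×B_lin
Color 1 (34,115,114):
  R=34: 34/255≈0.1333 > 0.04045 → ((0.1333+0.055)/1.055)^2.4 ≈ 0.01600
  G=115: 115/255≈0.4510 > 0.04045 → ((0.4510+0.055)/1.055)^2.4 ≈ 0.17144
  B=114: 114/255≈0.4471 > 0.04045 → ((0.4471+0.055)/1.055)^2.4 ≈ 0.16827
  L1 = 0.2126×0.01600 + 0.7152×0.17144 + 0.0722×0.16827 ≈ 0.13816
Color 2 (92,104,247):
  R=92: 92/255≈0.3608 > 0.04045 → ((0.3608+0.055)/1.055)^2.4 ≈ 0.10702
  G=104: 104/255≈0.4078 > 0.04045 → ((0.4078+0.055)/1.055)^2.4 ≈ 0.13843
  B=247: 247/255≈0.9686 > 0.04045 → ((0.9686+0.055)/1.055)^2.4 ≈ 0.93011
  L2 = 0.2126×0.10702 + 0.7152×0.13843 + 0.0722×0.93011 ≈ 0.18891
Lighter = 0.18891, Darker = 0.13816
Ratio = (L_lighter + 0.05) / (L_darker + 0.05)
Ratio = (0.18891 + 0.05) / (0.13816 + 0.05) = 0.23891 / 0.18816 ≈ 1.2697
Ratio ≈ 1.27:1


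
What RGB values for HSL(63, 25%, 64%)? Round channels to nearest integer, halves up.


H=63°, S=0.25, L=0.64
C = (1-|2L-1|)×S = (1-|0.28|)×0.25 = 0.18
H' = H/60 = 63/60 ≈ 1.0500; X = C×(1-|H' mod 2 - 1|) = 0.171
m = L - C/2 = 0.64 - 0.09 = 0.55
Sector ⌊H'⌋ = 1 → (R',G',B') = (0.171, 0.18, 0.0)
RGB = ((R'+m)×255, (G'+m)×255, (B'+m)×255) = (183.855, 186.15, 140.25)
Round half up → RGB(184, 186, 140)


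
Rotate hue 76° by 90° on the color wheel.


New hue = (H + rotation) mod 360
New hue = (76 + 90) mod 360
= 166 mod 360
= 166°


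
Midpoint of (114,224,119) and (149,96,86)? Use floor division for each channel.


Midpoint: each channel = ⌊(C₁+C₂)/2⌋
R: ⌊(114+149)/2⌋ = 131
G: ⌊(224+96)/2⌋ = 160
B: ⌊(119+86)/2⌋ = 102
= RGB(131, 160, 102)


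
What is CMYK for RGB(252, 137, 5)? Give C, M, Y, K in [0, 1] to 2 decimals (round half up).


R'=252/255≈0.9882, G'=137/255≈0.5373, B'=5/255≈0.0196
K = 1 - max(R',G',B') = 1 - 252/255 = 3/255 = 0.01176… → 0.01
(1-R'-K)/(1-K) simplifies to (max-R)/max with max = 252:
C = (252-252)/252 = 0/252 = 0 → 0.00
M = (252-137)/252 = 115/252 = 0.45634… → 0.46
Y = (252-5)/252 = 247/252 = 0.98015… → 0.98
= CMYK(0.00, 0.46, 0.98, 0.01)


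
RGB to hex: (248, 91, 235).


R = 248 → F8 (hex)
G = 91 → 5B (hex)
B = 235 → EB (hex)
Hex = #F85BEB


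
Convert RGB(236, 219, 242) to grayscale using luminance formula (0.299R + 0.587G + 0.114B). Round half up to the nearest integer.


Gray = 0.299×R + 0.587×G + 0.114×B
Gray = 0.299×236 + 0.587×219 + 0.114×242
Gray = 70.564 + 128.553 + 27.588
Gray = 226.705 → round half up → 227
Gray = 227


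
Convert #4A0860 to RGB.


4A → 74 (R)
08 → 8 (G)
60 → 96 (B)
= RGB(74, 8, 96)


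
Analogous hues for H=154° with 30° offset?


Base hue: 154°
Left analog: (154 - 30) mod 360 = 124°
Right analog: (154 + 30) mod 360 = 184°
Analogous hues = 124° and 184°


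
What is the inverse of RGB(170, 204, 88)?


Invert: (255-R, 255-G, 255-B)
R: 255-170 = 85
G: 255-204 = 51
B: 255-88 = 167
= RGB(85, 51, 167)


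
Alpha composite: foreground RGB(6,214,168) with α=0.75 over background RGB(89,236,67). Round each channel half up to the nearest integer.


C = α×F + (1-α)×B, with 1-α = 0.25
R: 0.75×6 + 0.25×89 = 4.50 + 22.25 = 26.75 → 27
G: 0.75×214 + 0.25×236 = 160.50 + 59.00 = 219.50 → 220
B: 0.75×168 + 0.25×67 = 126.00 + 16.75 = 142.75 → 143
= RGB(27, 220, 143)


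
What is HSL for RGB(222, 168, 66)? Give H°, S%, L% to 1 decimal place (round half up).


Normalize: R'=222/255≈0.8706, G'=168/255≈0.6588, B'=66/255≈0.2588
Max=222/255, Min=66/255, Δ=Max-Min=156/255
L = (Max+Min)/2 = (222+66)/510 = 288/510 = 0.56470… → L = 56.5%
L > 0.5 → S = Δ/(2-Max-Min) = 156/(510-222-66) = 156/222 = 0.70270… → S = 70.3%
(the 1/255 factors cancel in S and H, so raw channel differences can be used)
Max is R' → H = 60 × (((G-B)/Δ) mod 6) = 60 × (((168-66)/156) mod 6)
  102/156 = 0.6538…
  H = 60 × 0.6538… = 39.230…° → H = 39.2°
= HSL(39.2°, 70.3%, 56.5%)


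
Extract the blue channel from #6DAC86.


Color: #6DAC86
R = 6D = 109
G = AC = 172
B = 86 = 134
Blue = 134


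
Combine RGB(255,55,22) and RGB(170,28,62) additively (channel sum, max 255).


Additive: each channel = min(255, C₁+C₂)
R: 255+170 = 425 → 255
G: 55+28 = 83 → 83
B: 22+62 = 84 → 84
= RGB(255, 83, 84)


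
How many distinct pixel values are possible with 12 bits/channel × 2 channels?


Total bits = 12 bits/channel × 2 channels = 24 bits
Distinct pixel values = 2^24
= 16,777,216 pixel values


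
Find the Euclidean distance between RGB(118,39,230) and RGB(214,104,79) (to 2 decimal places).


d = √[(R₁-R₂)² + (G₁-G₂)² + (B₁-B₂)²]
d = √[(118-214)² + (39-104)² + (230-79)²]
d = √[9216 + 4225 + 22801]
d = √36242
d ≈ 190.37


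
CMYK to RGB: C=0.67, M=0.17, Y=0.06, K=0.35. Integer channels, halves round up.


R = 255 × (1-C) × (1-K) = 255 × 0.33 × 0.65 = 54.6975 → 55
G = 255 × (1-M) × (1-K) = 255 × 0.83 × 0.65 = 137.5725 → 138
B = 255 × (1-Y) × (1-K) = 255 × 0.94 × 0.65 = 155.805 → 156
= RGB(55, 138, 156)


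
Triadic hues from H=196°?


Triadic: equally spaced at 120° intervals
H1 = 196°
H2 = (196 + 120) mod 360 = 316°
H3 = (196 + 240) mod 360 = 76°
Triadic = 196°, 316°, 76°


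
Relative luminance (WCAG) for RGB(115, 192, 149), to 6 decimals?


Linearize each channel (sRGB transfer function): c = v/255; c_lin = c/12.92 if c ≤ 0.04045, else ((c+0.055)/1.055)^2.4
  R: 115/255 ≈ 0.450980 > 0.04045 → ((0.450980+0.055)/1.055)^2.4 ≈ 0.171441
  G: 192/255 ≈ 0.752941 > 0.04045 → ((0.752941+0.055)/1.055)^2.4 ≈ 0.527115
  B: 149/255 ≈ 0.584314 > 0.04045 → ((0.584314+0.055)/1.055)^2.4 ≈ 0.300544
R_lin = 0.171441, G_lin = 0.527115, B_lin = 0.300544
L = 0.2126×R + 0.7152×G + 0.0722×B
L = 0.2126×0.171441 + 0.7152×0.527115 + 0.0722×0.300544
L ≈ 0.435140


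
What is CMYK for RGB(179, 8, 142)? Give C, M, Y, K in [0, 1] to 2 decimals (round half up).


R'=179/255≈0.7020, G'=8/255≈0.0314, B'=142/255≈0.5569
K = 1 - max(R',G',B') = 1 - 179/255 = 76/255 = 0.29803… → 0.30
(1-R'-K)/(1-K) simplifies to (max-R)/max with max = 179:
C = (179-179)/179 = 0/179 = 0 → 0.00
M = (179-8)/179 = 171/179 = 0.95530… → 0.96
Y = (179-142)/179 = 37/179 = 0.20670… → 0.21
= CMYK(0.00, 0.96, 0.21, 0.30)


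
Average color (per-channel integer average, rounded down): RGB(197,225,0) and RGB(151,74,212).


Midpoint: each channel = ⌊(C₁+C₂)/2⌋
R: ⌊(197+151)/2⌋ = 174
G: ⌊(225+74)/2⌋ = 149
B: ⌊(0+212)/2⌋ = 106
= RGB(174, 149, 106)


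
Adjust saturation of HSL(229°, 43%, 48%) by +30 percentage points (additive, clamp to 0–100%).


Original S = 43%
Adjustment = +30 percentage points
New S = 43 + (30) = 73
Clamp to [0, 100] → 73
= HSL(229°, 73%, 48%)


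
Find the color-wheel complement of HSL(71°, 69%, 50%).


Complement = opposite side of color wheel = hue + 180°
H' = (71 + 180) mod 360 = 251°
S and L unchanged.
= HSL(251°, 69%, 50%)


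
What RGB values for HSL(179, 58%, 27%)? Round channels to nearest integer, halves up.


H=179°, S=0.58, L=0.27
C = (1-|2L-1|)×S = (1-|-0.46|)×0.58 = 0.3132
H' = H/60 = 179/60 ≈ 2.9833; X = C×(1-|H' mod 2 - 1|) = 0.30798
m = L - C/2 = 0.27 - 0.1566 = 0.1134
Sector ⌊H'⌋ = 2 → (R',G',B') = (0.0, 0.3132, 0.30798)
RGB = ((R'+m)×255, (G'+m)×255, (B'+m)×255) = (28.917, 108.783, 107.4519)
Round half up → RGB(29, 109, 107)


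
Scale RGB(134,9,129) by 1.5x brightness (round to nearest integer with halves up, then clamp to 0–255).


Multiply each channel by 1.5, round half up, clamp to [0, 255]
R: 134×1.5 = 201
G: 9×1.5 = 13.5 → round → 14
B: 129×1.5 = 193.5 → round → 194
= RGB(201, 14, 194)


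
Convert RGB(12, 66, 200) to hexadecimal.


R = 12 → 0C (hex)
G = 66 → 42 (hex)
B = 200 → C8 (hex)
Hex = #0C42C8


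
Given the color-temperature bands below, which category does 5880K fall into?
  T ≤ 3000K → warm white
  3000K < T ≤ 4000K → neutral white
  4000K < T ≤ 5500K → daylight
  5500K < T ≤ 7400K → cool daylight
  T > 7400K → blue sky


Temperature: 5880K
5500K < 5880K ≤ 7400K → cool daylight
Classification: cool daylight


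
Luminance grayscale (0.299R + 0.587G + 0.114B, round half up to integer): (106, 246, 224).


Gray = 0.299×R + 0.587×G + 0.114×B
Gray = 0.299×106 + 0.587×246 + 0.114×224
Gray = 31.694 + 144.402 + 25.536
Gray = 201.632 → round half up → 202
Gray = 202


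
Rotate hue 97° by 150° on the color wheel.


New hue = (H + rotation) mod 360
New hue = (97 + 150) mod 360
= 247 mod 360
= 247°


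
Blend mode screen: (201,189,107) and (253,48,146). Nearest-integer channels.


Screen: C = 255 - (255-A)×(255-B)/255, rounded to nearest integer
R: 255 - (255-201)×(255-253)/255 = 255 - 108/255 ≈ 255 - 0.424 = 254.576 → 255
G: 255 - (255-189)×(255-48)/255 = 255 - 13662/255 ≈ 255 - 53.576 = 201.424 → 201
B: 255 - (255-107)×(255-146)/255 = 255 - 16132/255 ≈ 255 - 63.263 = 191.737 → 192
= RGB(255, 201, 192)


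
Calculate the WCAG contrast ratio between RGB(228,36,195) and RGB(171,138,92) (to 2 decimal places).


Linearize each sRGB channel c=v/255: c/12.92 if c ≤ 0.04045 else ((c+0.055)/1.055)^2.4
L = 0.2126×R_lin + 0.7152×G_lin + 0.0722×B_lin
Color 1 (228,36,195):
  R=228: 228/255≈0.8941 > 0.04045 → ((0.8941+0.055)/1.055)^2.4 ≈ 0.77582
  G=36: 36/255≈0.1412 > 0.04045 → ((0.1412+0.055)/1.055)^2.4 ≈ 0.01764
  B=195: 195/255≈0.7647 > 0.04045 → ((0.7647+0.055)/1.055)^2.4 ≈ 0.54572
  L1 = 0.2126×0.77582 + 0.7152×0.01764 + 0.0722×0.54572 ≈ 0.21696
Color 2 (171,138,92):
  R=171: 171/255≈0.6706 > 0.04045 → ((0.6706+0.055)/1.055)^2.4 ≈ 0.40724
  G=138: 138/255≈0.5412 > 0.04045 → ((0.5412+0.055)/1.055)^2.4 ≈ 0.25415
  B=92: 92/255≈0.3608 > 0.04045 → ((0.3608+0.055)/1.055)^2.4 ≈ 0.10702
  L2 = 0.2126×0.40724 + 0.7152×0.25415 + 0.0722×0.10702 ≈ 0.27608
Lighter = 0.27608, Darker = 0.21696
Ratio = (L_lighter + 0.05) / (L_darker + 0.05)
Ratio = (0.27608 + 0.05) / (0.21696 + 0.05) = 0.32608 / 0.26696 ≈ 1.2214
Ratio ≈ 1.22:1


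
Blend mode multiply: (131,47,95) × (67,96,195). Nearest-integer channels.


Multiply: C = A×B/255, rounded to nearest integer
R: 131×67/255 = 8777/255 ≈ 34.420 → 34
G: 47×96/255 = 4512/255 ≈ 17.694 → 18
B: 95×195/255 = 18525/255 ≈ 72.647 → 73
= RGB(34, 18, 73)


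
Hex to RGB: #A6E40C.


A6 → 166 (R)
E4 → 228 (G)
0C → 12 (B)
= RGB(166, 228, 12)


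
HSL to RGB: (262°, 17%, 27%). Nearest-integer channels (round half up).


H=262°, S=0.17, L=0.27
C = (1-|2L-1|)×S = (1-|-0.46|)×0.17 = 0.0918
H' = H/60 = 262/60 ≈ 4.3667; X = C×(1-|H' mod 2 - 1|) = 0.03366
m = L - C/2 = 0.27 - 0.0459 = 0.2241
Sector ⌊H'⌋ = 4 → (R',G',B') = (0.03366, 0.0, 0.0918)
RGB = ((R'+m)×255, (G'+m)×255, (B'+m)×255) = (65.7288, 57.1455, 80.5545)
Round half up → RGB(66, 57, 81)


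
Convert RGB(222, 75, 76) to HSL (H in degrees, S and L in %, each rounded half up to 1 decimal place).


Normalize: R'=222/255≈0.8706, G'=75/255≈0.2941, B'=76/255≈0.2980
Max=222/255, Min=75/255, Δ=Max-Min=147/255
L = (Max+Min)/2 = (222+75)/510 = 297/510 = 0.58235… → L = 58.2%
L > 0.5 → S = Δ/(2-Max-Min) = 147/(510-222-75) = 147/213 = 0.69014… → S = 69.0%
(the 1/255 factors cancel in S and H, so raw channel differences can be used)
Max is R' → H = 60 × (((G-B)/Δ) mod 6) = 60 × (((75-76)/147) mod 6)
  (-1)/147 = -0.0068…; negative, so add 6 → 5.9931…
  H = 60 × 5.9931… = 359.591…° → H = 359.6°
= HSL(359.6°, 69.0%, 58.2%)


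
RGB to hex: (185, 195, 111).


R = 185 → B9 (hex)
G = 195 → C3 (hex)
B = 111 → 6F (hex)
Hex = #B9C36F


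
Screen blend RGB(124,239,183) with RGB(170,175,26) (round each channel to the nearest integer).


Screen: C = 255 - (255-A)×(255-B)/255, rounded to nearest integer
R: 255 - (255-124)×(255-170)/255 = 255 - 11135/255 ≈ 255 - 43.667 = 211.333 → 211
G: 255 - (255-239)×(255-175)/255 = 255 - 1280/255 ≈ 255 - 5.020 = 249.980 → 250
B: 255 - (255-183)×(255-26)/255 = 255 - 16488/255 ≈ 255 - 64.659 = 190.341 → 190
= RGB(211, 250, 190)


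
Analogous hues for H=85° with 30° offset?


Base hue: 85°
Left analog: (85 - 30) mod 360 = 55°
Right analog: (85 + 30) mod 360 = 115°
Analogous hues = 55° and 115°


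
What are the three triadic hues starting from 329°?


Triadic: equally spaced at 120° intervals
H1 = 329°
H2 = (329 + 120) mod 360 = 89°
H3 = (329 + 240) mod 360 = 209°
Triadic = 329°, 89°, 209°


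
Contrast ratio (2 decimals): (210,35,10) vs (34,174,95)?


Linearize each sRGB channel c=v/255: c/12.92 if c ≤ 0.04045 else ((c+0.055)/1.055)^2.4
L = 0.2126×R_lin + 0.7152×G_lin + 0.0722×B_lin
Color 1 (210,35,10):
  R=210: 210/255≈0.8235 > 0.04045 → ((0.8235+0.055)/1.055)^2.4 ≈ 0.64448
  G=35: 35/255≈0.1373 > 0.04045 → ((0.1373+0.055)/1.055)^2.4 ≈ 0.01681
  B=10: 10/255≈0.0392 ≤ 0.04045 → 0.0392/12.92 ≈ 0.00304
  L1 = 0.2126×0.64448 + 0.7152×0.01681 + 0.0722×0.00304 ≈ 0.14926
Color 2 (34,174,95):
  R=34: 34/255≈0.1333 > 0.04045 → ((0.1333+0.055)/1.055)^2.4 ≈ 0.01600
  G=174: 174/255≈0.6824 > 0.04045 → ((0.6824+0.055)/1.055)^2.4 ≈ 0.42327
  B=95: 95/255≈0.3725 > 0.04045 → ((0.3725+0.055)/1.055)^2.4 ≈ 0.11444
  L2 = 0.2126×0.01600 + 0.7152×0.42327 + 0.0722×0.11444 ≈ 0.31438
Lighter = 0.31438, Darker = 0.14926
Ratio = (L_lighter + 0.05) / (L_darker + 0.05)
Ratio = (0.31438 + 0.05) / (0.14926 + 0.05) = 0.36438 / 0.19926 ≈ 1.8287
Ratio ≈ 1.83:1


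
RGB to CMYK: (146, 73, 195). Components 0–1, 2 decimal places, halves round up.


R'=146/255≈0.5725, G'=73/255≈0.2863, B'=195/255≈0.7647
K = 1 - max(R',G',B') = 1 - 195/255 = 60/255 = 0.23529… → 0.24
(1-R'-K)/(1-K) simplifies to (max-R)/max with max = 195:
C = (195-146)/195 = 49/195 = 0.25128… → 0.25
M = (195-73)/195 = 122/195 = 0.62564… → 0.63
Y = (195-195)/195 = 0/195 = 0 → 0.00
= CMYK(0.25, 0.63, 0.00, 0.24)


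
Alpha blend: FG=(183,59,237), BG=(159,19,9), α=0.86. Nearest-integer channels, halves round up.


C = α×F + (1-α)×B, with 1-α = 0.14
R: 0.86×183 + 0.14×159 = 157.38 + 22.26 = 179.64 → 180
G: 0.86×59 + 0.14×19 = 50.74 + 2.66 = 53.40 → 53
B: 0.86×237 + 0.14×9 = 203.82 + 1.26 = 205.08 → 205
= RGB(180, 53, 205)


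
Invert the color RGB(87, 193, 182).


Invert: (255-R, 255-G, 255-B)
R: 255-87 = 168
G: 255-193 = 62
B: 255-182 = 73
= RGB(168, 62, 73)


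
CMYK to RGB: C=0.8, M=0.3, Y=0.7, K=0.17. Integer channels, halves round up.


R = 255 × (1-C) × (1-K) = 255 × 0.20 × 0.83 = 42.33 → 42
G = 255 × (1-M) × (1-K) = 255 × 0.70 × 0.83 = 148.155 → 148
B = 255 × (1-Y) × (1-K) = 255 × 0.30 × 0.83 = 63.495 → 63
= RGB(42, 148, 63)


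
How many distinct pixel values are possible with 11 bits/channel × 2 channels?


Total bits = 11 bits/channel × 2 channels = 22 bits
Distinct pixel values = 2^22
= 4,194,304 pixel values


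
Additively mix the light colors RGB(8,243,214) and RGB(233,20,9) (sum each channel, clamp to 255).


Additive: each channel = min(255, C₁+C₂)
R: 8+233 = 241 → 241
G: 243+20 = 263 → 255
B: 214+9 = 223 → 223
= RGB(241, 255, 223)
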